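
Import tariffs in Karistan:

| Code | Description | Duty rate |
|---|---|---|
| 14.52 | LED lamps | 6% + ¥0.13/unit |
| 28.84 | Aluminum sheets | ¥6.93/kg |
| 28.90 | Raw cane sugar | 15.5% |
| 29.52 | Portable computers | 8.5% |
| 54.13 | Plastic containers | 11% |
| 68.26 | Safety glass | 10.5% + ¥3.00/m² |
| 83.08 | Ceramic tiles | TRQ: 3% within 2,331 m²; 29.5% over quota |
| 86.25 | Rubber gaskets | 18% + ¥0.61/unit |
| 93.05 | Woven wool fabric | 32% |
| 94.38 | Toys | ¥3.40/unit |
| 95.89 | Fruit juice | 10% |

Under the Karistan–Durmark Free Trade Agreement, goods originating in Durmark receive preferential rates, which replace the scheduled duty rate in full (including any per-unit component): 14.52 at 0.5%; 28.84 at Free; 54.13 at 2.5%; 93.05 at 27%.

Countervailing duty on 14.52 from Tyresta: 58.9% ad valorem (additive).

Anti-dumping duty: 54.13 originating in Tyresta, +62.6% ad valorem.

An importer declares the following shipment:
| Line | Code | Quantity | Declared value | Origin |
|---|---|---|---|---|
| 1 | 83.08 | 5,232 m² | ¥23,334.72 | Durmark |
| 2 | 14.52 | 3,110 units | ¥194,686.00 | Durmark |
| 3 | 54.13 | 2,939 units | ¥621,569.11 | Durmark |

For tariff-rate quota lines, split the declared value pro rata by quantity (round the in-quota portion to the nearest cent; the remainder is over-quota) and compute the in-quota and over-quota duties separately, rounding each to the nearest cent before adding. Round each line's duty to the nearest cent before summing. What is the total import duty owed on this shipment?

¥20,641.40

Line 1 (83.08, Durmark, 5,232 m², ¥23,334.72):
Code 83.08 is under a tariff-rate quota (threshold 2,331 m²). In-quota: 2,331 m² at 3%; over-quota: 2,901 m² at 29.5%.
Pro-rata value split: in-quota = ¥23,334.72 × 2,331/5,232 = ¥10,396.26; over-quota = ¥23,334.72 − ¥10,396.26 = ¥12,938.46.
In-quota duty = ¥10,396.26 × 3% = ¥311.89. Over-quota duty = ¥12,938.46 × 29.5% = ¥3,816.85.
Line duty = ¥311.89 + ¥3,816.85 = ¥4,128.74.
Line 2 (14.52, Durmark, 3,110 units, ¥194,686.00):
Base rate for 14.52 is 6% + ¥0.13/unit.
Origin Durmark qualifies under the Karistan–Durmark agreement and 14.52 is covered: preferential rate 0.5% applies instead.
The additional-duty order on 14.52 targets Tyresta, not Durmark; it does not apply.
Duty = ¥194,686.00 × 0.5% = ¥973.43.
Line 3 (54.13, Durmark, 2,939 units, ¥621,569.11):
Base rate for 54.13 is 11%.
Origin Durmark qualifies under the Karistan–Durmark agreement and 54.13 is covered: preferential rate 2.5% applies instead.
The additional-duty order on 54.13 targets Tyresta, not Durmark; it does not apply.
Duty = ¥621,569.11 × 2.5% = ¥15,539.23.
Total = ¥4,128.74 + ¥973.43 + ¥15,539.23 = ¥20,641.40.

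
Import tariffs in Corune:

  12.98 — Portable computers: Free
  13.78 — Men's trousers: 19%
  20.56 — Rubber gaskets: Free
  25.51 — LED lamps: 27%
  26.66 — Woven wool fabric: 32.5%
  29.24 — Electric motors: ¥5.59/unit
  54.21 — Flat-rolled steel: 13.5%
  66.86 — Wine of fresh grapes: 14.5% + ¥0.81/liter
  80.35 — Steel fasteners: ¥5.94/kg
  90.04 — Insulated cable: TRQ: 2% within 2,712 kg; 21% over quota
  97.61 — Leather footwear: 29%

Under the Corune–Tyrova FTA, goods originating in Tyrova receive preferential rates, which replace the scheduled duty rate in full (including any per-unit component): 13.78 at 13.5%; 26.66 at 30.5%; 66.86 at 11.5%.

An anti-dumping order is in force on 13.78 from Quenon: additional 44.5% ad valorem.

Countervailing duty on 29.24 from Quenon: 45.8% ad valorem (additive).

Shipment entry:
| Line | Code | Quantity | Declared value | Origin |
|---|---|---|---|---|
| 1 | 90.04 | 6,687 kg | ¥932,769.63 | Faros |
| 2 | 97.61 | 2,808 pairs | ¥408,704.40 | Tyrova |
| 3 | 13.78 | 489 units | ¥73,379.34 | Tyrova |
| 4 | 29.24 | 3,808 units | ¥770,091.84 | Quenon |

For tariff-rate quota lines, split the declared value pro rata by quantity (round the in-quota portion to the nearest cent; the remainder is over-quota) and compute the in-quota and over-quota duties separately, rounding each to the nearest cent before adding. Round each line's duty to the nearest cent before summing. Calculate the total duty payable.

¥626,424.49

Line 1 (90.04, Faros, 6,687 kg, ¥932,769.63):
Code 90.04 is under a tariff-rate quota (threshold 2,712 kg). In-quota: 2,712 kg at 2%; over-quota: 3,975 kg at 21%.
Pro-rata value split: in-quota = ¥932,769.63 × 2,712/6,687 = ¥378,296.88; over-quota = ¥932,769.63 − ¥378,296.88 = ¥554,472.75.
In-quota duty = ¥378,296.88 × 2% = ¥7,565.94. Over-quota duty = ¥554,472.75 × 21% = ¥116,439.28.
Line duty = ¥7,565.94 + ¥116,439.28 = ¥124,005.22.
Line 2 (97.61, Tyrova, 2,808 pairs, ¥408,704.40):
Base rate for 97.61 is 29%.
Origin Tyrova is the FTA partner but 97.61 is not on the preference list; base rate stands.
Duty = ¥408,704.40 × 29% = ¥118,524.28.
Line 3 (13.78, Tyrova, 489 units, ¥73,379.34):
Base rate for 13.78 is 19%.
Origin Tyrova qualifies under the Corune–Tyrova agreement and 13.78 is covered: preferential rate 13.5% applies instead.
The additional-duty order on 13.78 targets Quenon, not Tyrova; it does not apply.
Duty = ¥73,379.34 × 13.5% = ¥9,906.21.
Line 4 (29.24, Quenon, 3,808 units, ¥770,091.84):
Base rate for 29.24 is ¥5.59/unit.
Additional duty on 29.24 from Quenon: +45.8% ad valorem. Applied ad valorem rate = 45.8%.
Duty = ¥770,091.84 × 45.8% + 3,808 × ¥5.59 = ¥373,988.78.
Total = ¥124,005.22 + ¥118,524.28 + ¥9,906.21 + ¥373,988.78 = ¥626,424.49.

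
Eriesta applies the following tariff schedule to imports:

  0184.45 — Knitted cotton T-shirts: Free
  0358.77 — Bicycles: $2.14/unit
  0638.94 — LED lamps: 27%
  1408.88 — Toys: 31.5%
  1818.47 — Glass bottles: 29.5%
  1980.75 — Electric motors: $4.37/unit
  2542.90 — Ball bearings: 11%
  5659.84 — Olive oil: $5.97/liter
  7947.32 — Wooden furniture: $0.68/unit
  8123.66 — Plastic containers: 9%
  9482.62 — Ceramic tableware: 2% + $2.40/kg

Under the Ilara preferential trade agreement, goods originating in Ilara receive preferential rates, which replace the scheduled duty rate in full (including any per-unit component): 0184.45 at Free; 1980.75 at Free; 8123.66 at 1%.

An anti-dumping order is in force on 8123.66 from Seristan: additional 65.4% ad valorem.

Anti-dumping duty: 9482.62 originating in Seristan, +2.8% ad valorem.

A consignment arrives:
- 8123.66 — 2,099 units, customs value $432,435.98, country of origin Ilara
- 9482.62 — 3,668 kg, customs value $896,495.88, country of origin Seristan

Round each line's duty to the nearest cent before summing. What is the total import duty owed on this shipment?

$56,159.36

Line 1 (8123.66, Ilara, 2,099 units, $432,435.98):
Base rate for 8123.66 is 9%.
Origin Ilara qualifies under the Eriesta–Ilara agreement and 8123.66 is covered: preferential rate 1% applies instead.
The additional-duty order on 8123.66 targets Seristan, not Ilara; it does not apply.
Duty = $432,435.98 × 1% = $4,324.36.
Line 2 (9482.62, Seristan, 3,668 kg, $896,495.88):
Base rate for 9482.62 is 2% + $2.40/kg.
Additional duty on 9482.62 from Seristan: +2.8%. Applied ad valorem rate: 2% + 2.8% = 4.8%.
Duty = $896,495.88 × 4.8% + 3,668 × $2.40 = $51,835.00.
Total = $4,324.36 + $51,835.00 = $56,159.36.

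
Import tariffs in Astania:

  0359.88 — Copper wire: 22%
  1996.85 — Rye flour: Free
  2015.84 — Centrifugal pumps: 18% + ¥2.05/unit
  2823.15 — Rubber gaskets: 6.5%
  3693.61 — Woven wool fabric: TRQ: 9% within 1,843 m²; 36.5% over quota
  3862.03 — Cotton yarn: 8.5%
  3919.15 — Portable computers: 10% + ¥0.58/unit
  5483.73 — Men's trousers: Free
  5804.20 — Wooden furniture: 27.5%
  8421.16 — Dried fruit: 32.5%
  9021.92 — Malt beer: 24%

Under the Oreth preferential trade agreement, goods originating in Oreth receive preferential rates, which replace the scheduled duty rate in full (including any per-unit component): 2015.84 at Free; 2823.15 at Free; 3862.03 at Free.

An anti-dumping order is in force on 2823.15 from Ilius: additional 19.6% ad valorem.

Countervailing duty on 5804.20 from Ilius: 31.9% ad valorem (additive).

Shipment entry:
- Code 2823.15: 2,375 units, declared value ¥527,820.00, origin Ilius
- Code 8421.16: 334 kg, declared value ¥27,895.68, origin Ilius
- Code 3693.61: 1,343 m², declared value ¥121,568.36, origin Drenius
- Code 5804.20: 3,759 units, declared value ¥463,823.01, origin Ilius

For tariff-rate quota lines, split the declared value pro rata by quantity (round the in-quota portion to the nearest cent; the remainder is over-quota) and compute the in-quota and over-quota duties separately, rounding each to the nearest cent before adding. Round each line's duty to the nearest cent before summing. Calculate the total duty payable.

Line 1 (2823.15, Ilius, 2,375 units, ¥527,820.00):
Base rate for 2823.15 is 6.5%.
2823.15 has an FTA preferential rate, but origin Ilius is not Oreth; base rate stands.
Additional duty on 2823.15 from Ilius: +19.6%. Applied ad valorem rate: 6.5% + 19.6% = 26.1%.
Duty = ¥527,820.00 × 26.1% = ¥137,761.02.
Line 2 (8421.16, Ilius, 334 kg, ¥27,895.68):
Base rate for 8421.16 is 32.5%.
Duty = ¥27,895.68 × 32.5% = ¥9,066.10.
Line 3 (3693.61, Drenius, 1,343 m², ¥121,568.36):
Code 3693.61 is under a tariff-rate quota (threshold 1,843 m²). Quantity 1,343 m² is within the quota, so the in-quota rate 9% applies to the full value.
Duty = ¥121,568.36 × 9% = ¥10,941.15.
Line 4 (5804.20, Ilius, 3,759 units, ¥463,823.01):
Base rate for 5804.20 is 27.5%.
Additional duty on 5804.20 from Ilius: +31.9%. Applied ad valorem rate: 27.5% + 31.9% = 59.4%.
Duty = ¥463,823.01 × 59.4% = ¥275,510.87.
Total = ¥137,761.02 + ¥9,066.10 + ¥10,941.15 + ¥275,510.87 = ¥433,279.14.

¥433,279.14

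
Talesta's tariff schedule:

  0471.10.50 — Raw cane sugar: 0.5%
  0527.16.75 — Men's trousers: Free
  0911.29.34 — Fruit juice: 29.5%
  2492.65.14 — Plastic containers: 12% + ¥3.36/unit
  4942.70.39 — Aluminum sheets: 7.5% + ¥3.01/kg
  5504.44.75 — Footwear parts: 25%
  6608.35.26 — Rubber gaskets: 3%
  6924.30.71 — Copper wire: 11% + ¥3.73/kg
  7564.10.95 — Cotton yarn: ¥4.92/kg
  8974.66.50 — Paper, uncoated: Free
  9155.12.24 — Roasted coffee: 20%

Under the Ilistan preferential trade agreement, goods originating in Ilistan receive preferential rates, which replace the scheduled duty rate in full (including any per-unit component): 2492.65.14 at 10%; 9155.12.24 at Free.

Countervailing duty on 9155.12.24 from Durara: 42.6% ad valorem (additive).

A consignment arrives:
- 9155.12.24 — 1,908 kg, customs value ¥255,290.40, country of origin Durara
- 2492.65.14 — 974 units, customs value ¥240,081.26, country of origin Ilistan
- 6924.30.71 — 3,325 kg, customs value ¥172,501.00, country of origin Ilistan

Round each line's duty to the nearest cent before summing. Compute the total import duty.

¥215,197.28

Line 1 (9155.12.24, Durara, 1,908 kg, ¥255,290.40):
Base rate for 9155.12.24 is 20%.
9155.12.24 has an FTA preferential rate, but origin Durara is not Ilistan; base rate stands.
Additional duty on 9155.12.24 from Durara: +42.6%. Applied ad valorem rate: 20% + 42.6% = 62.6%.
Duty = ¥255,290.40 × 62.6% = ¥159,811.79.
Line 2 (2492.65.14, Ilistan, 974 units, ¥240,081.26):
Base rate for 2492.65.14 is 12% + ¥3.36/unit.
Origin Ilistan qualifies under the Talesta–Ilistan agreement and 2492.65.14 is covered: preferential rate 10% applies instead.
Duty = ¥240,081.26 × 10% = ¥24,008.13.
Line 3 (6924.30.71, Ilistan, 3,325 kg, ¥172,501.00):
Base rate for 6924.30.71 is 11% + ¥3.73/kg.
Origin Ilistan is the FTA partner but 6924.30.71 is not on the preference list; base rate stands.
Duty = ¥172,501.00 × 11% + 3,325 × ¥3.73 = ¥31,377.36.
Total = ¥159,811.79 + ¥24,008.13 + ¥31,377.36 = ¥215,197.28.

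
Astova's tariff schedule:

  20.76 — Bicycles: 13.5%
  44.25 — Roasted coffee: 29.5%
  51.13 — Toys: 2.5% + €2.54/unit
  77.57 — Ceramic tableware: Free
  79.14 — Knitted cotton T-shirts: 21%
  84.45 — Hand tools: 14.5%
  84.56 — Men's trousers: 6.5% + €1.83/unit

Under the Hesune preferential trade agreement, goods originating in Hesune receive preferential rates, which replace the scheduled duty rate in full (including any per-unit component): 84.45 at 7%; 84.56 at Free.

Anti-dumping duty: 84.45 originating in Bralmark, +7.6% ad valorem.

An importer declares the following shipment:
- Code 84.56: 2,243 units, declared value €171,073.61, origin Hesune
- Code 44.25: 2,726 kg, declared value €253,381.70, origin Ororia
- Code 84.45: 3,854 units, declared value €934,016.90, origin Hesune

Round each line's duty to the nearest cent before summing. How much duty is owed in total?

€140,128.78

Line 1 (84.56, Hesune, 2,243 units, €171,073.61):
Base rate for 84.56 is 6.5% + €1.83/unit.
Origin Hesune qualifies under the Astova–Hesune agreement and 84.56 is covered: preferential rate Free applies instead.
Duty = €171,073.61 × 0% = €0.00.
Line 2 (44.25, Ororia, 2,726 kg, €253,381.70):
Base rate for 44.25 is 29.5%.
Duty = €253,381.70 × 29.5% = €74,747.60.
Line 3 (84.45, Hesune, 3,854 units, €934,016.90):
Base rate for 84.45 is 14.5%.
Origin Hesune qualifies under the Astova–Hesune agreement and 84.45 is covered: preferential rate 7% applies instead.
The additional-duty order on 84.45 targets Bralmark, not Hesune; it does not apply.
Duty = €934,016.90 × 7% = €65,381.18.
Total = €0.00 + €74,747.60 + €65,381.18 = €140,128.78.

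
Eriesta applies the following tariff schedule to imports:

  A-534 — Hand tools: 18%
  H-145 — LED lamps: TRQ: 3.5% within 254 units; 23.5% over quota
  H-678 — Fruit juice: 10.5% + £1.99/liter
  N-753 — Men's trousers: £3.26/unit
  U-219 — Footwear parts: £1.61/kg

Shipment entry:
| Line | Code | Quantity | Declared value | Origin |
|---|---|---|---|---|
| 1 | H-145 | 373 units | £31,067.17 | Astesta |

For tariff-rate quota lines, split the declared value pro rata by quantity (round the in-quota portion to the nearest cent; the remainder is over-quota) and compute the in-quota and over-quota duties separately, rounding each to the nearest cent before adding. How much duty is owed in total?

£3,069.65

Line 1 (H-145, Astesta, 373 units, £31,067.17):
Code H-145 is under a tariff-rate quota (threshold 254 units). In-quota: 254 units at 3.5%; over-quota: 119 units at 23.5%.
Pro-rata value split: in-quota = £31,067.17 × 254/373 = £21,155.66; over-quota = £31,067.17 − £21,155.66 = £9,911.51.
In-quota duty = £21,155.66 × 3.5% = £740.45. Over-quota duty = £9,911.51 × 23.5% = £2,329.20.
Line duty = £740.45 + £2,329.20 = £3,069.65.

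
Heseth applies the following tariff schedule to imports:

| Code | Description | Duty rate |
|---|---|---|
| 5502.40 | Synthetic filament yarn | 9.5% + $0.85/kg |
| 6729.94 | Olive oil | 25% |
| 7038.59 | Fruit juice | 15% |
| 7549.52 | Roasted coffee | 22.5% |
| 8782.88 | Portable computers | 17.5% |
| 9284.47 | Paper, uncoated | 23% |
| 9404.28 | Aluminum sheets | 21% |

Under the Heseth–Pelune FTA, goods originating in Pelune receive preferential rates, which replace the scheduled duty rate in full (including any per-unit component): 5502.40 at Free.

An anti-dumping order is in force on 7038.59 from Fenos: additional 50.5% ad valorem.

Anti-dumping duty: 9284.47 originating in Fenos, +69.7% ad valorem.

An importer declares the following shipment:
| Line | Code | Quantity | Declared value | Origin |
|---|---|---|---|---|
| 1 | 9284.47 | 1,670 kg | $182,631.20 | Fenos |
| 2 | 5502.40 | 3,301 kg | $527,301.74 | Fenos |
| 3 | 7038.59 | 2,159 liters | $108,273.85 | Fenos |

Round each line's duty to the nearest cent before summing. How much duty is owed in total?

$293,118.01

Line 1 (9284.47, Fenos, 1,670 kg, $182,631.20):
Base rate for 9284.47 is 23%.
Additional duty on 9284.47 from Fenos: +69.7%. Applied ad valorem rate: 23% + 69.7% = 92.7%.
Duty = $182,631.20 × 92.7% = $169,299.12.
Line 2 (5502.40, Fenos, 3,301 kg, $527,301.74):
Base rate for 5502.40 is 9.5% + $0.85/kg.
5502.40 has an FTA preferential rate, but origin Fenos is not Pelune; base rate stands.
Duty = $527,301.74 × 9.5% + 3,301 × $0.85 = $52,899.52.
Line 3 (7038.59, Fenos, 2,159 liters, $108,273.85):
Base rate for 7038.59 is 15%.
Additional duty on 7038.59 from Fenos: +50.5%. Applied ad valorem rate: 15% + 50.5% = 65.5%.
Duty = $108,273.85 × 65.5% = $70,919.37.
Total = $169,299.12 + $52,899.52 + $70,919.37 = $293,118.01.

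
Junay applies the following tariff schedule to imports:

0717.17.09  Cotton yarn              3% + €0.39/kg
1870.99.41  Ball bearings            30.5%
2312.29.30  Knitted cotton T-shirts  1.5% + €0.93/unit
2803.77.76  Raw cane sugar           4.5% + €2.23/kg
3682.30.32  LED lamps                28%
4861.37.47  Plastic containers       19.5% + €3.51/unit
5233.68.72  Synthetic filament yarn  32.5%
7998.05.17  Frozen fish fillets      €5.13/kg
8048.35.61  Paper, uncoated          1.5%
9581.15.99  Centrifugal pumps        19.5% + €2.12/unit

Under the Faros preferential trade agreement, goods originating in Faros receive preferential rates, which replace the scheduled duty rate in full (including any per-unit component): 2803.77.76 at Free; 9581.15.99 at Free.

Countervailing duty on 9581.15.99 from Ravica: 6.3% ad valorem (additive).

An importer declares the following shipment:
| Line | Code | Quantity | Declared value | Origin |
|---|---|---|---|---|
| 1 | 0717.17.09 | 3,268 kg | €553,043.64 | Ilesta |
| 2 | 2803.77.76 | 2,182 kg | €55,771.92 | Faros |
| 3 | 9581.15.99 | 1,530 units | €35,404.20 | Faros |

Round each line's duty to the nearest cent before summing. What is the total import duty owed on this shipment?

€17,865.83

Line 1 (0717.17.09, Ilesta, 3,268 kg, €553,043.64):
Base rate for 0717.17.09 is 3% + €0.39/kg.
Duty = €553,043.64 × 3% + 3,268 × €0.39 = €17,865.83.
Line 2 (2803.77.76, Faros, 2,182 kg, €55,771.92):
Base rate for 2803.77.76 is 4.5% + €2.23/kg.
Origin Faros qualifies under the Junay–Faros agreement and 2803.77.76 is covered: preferential rate Free applies instead.
Duty = €55,771.92 × 0% = €0.00.
Line 3 (9581.15.99, Faros, 1,530 units, €35,404.20):
Base rate for 9581.15.99 is 19.5% + €2.12/unit.
Origin Faros qualifies under the Junay–Faros agreement and 9581.15.99 is covered: preferential rate Free applies instead.
The additional-duty order on 9581.15.99 targets Ravica, not Faros; it does not apply.
Duty = €35,404.20 × 0% = €0.00.
Total = €17,865.83 + €0.00 + €0.00 = €17,865.83.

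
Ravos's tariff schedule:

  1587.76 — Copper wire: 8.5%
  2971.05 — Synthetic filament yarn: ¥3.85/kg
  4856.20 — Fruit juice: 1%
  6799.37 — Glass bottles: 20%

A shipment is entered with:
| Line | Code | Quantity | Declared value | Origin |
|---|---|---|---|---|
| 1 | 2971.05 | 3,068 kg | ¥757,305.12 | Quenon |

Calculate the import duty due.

Line 1 (2971.05, Quenon, 3,068 kg, ¥757,305.12):
Base rate for 2971.05 is ¥3.85/kg.
Duty = 3,068 × ¥3.85 = ¥11,811.80.

¥11,811.80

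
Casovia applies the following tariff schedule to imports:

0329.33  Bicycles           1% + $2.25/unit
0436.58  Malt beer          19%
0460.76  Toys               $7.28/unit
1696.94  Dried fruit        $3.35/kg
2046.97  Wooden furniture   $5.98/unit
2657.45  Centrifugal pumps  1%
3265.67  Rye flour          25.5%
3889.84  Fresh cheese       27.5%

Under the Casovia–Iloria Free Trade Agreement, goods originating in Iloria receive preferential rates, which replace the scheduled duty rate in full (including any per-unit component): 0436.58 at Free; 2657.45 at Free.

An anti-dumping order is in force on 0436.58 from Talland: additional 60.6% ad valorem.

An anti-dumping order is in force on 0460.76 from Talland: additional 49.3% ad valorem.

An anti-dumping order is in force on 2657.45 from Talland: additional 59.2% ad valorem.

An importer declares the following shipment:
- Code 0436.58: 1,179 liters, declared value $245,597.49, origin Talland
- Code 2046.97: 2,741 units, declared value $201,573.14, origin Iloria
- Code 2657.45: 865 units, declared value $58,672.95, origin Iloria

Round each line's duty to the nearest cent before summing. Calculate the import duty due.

Line 1 (0436.58, Talland, 1,179 liters, $245,597.49):
Base rate for 0436.58 is 19%.
0436.58 has an FTA preferential rate, but origin Talland is not Iloria; base rate stands.
Additional duty on 0436.58 from Talland: +60.6%. Applied ad valorem rate: 19% + 60.6% = 79.6%.
Duty = $245,597.49 × 79.6% = $195,495.60.
Line 2 (2046.97, Iloria, 2,741 units, $201,573.14):
Base rate for 2046.97 is $5.98/unit.
Origin Iloria is the FTA partner but 2046.97 is not on the preference list; base rate stands.
Duty = 2,741 × $5.98 = $16,391.18.
Line 3 (2657.45, Iloria, 865 units, $58,672.95):
Base rate for 2657.45 is 1%.
Origin Iloria qualifies under the Casovia–Iloria agreement and 2657.45 is covered: preferential rate Free applies instead.
The additional-duty order on 2657.45 targets Talland, not Iloria; it does not apply.
Duty = $58,672.95 × 0% = $0.00.
Total = $195,495.60 + $16,391.18 + $0.00 = $211,886.78.

$211,886.78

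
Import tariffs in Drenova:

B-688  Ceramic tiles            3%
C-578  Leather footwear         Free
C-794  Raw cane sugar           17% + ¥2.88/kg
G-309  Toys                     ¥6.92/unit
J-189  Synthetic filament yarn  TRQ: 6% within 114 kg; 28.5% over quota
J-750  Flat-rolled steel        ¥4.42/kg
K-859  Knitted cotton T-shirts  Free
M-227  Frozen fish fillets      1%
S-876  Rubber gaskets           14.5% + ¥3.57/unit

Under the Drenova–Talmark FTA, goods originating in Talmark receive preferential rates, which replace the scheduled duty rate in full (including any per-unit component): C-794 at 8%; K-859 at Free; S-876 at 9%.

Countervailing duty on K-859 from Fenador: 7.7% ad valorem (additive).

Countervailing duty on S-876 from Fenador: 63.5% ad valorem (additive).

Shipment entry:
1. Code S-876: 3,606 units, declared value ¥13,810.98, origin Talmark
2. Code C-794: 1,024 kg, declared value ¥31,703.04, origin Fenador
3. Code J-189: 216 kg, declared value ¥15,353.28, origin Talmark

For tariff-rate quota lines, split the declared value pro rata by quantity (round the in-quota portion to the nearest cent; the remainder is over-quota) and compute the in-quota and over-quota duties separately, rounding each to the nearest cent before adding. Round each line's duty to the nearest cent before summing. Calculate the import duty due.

Line 1 (S-876, Talmark, 3,606 units, ¥13,810.98):
Base rate for S-876 is 14.5% + ¥3.57/unit.
Origin Talmark qualifies under the Drenova–Talmark agreement and S-876 is covered: preferential rate 9% applies instead.
The additional-duty order on S-876 targets Fenador, not Talmark; it does not apply.
Duty = ¥13,810.98 × 9% = ¥1,242.99.
Line 2 (C-794, Fenador, 1,024 kg, ¥31,703.04):
Base rate for C-794 is 17% + ¥2.88/kg.
C-794 has an FTA preferential rate, but origin Fenador is not Talmark; base rate stands.
Duty = ¥31,703.04 × 17% + 1,024 × ¥2.88 = ¥8,338.64.
Line 3 (J-189, Talmark, 216 kg, ¥15,353.28):
Code J-189 is under a tariff-rate quota (threshold 114 kg). In-quota: 114 kg at 6%; over-quota: 102 kg at 28.5%.
Pro-rata value split: in-quota = ¥15,353.28 × 114/216 = ¥8,103.12; over-quota = ¥15,353.28 − ¥8,103.12 = ¥7,250.16.
In-quota duty = ¥8,103.12 × 6% = ¥486.19. Over-quota duty = ¥7,250.16 × 28.5% = ¥2,066.30.
Line duty = ¥486.19 + ¥2,066.30 = ¥2,552.49.
Total = ¥1,242.99 + ¥8,338.64 + ¥2,552.49 = ¥12,134.12.

¥12,134.12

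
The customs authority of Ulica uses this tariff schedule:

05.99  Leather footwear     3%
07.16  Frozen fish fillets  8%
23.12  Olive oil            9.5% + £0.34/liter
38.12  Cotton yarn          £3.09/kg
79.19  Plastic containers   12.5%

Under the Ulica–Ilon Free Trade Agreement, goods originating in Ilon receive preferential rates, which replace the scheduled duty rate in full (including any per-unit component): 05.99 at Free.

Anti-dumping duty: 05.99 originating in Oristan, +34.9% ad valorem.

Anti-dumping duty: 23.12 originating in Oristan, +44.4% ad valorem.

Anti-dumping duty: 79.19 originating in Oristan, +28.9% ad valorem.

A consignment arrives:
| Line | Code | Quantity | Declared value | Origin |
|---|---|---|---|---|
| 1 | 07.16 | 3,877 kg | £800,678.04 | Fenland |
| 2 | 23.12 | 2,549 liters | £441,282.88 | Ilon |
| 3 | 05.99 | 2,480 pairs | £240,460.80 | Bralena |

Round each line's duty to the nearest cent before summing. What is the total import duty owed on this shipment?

Line 1 (07.16, Fenland, 3,877 kg, £800,678.04):
Base rate for 07.16 is 8%.
Duty = £800,678.04 × 8% = £64,054.24.
Line 2 (23.12, Ilon, 2,549 liters, £441,282.88):
Base rate for 23.12 is 9.5% + £0.34/liter.
Origin Ilon is the FTA partner but 23.12 is not on the preference list; base rate stands.
The additional-duty order on 23.12 targets Oristan, not Ilon; it does not apply.
Duty = £441,282.88 × 9.5% + 2,549 × £0.34 = £42,788.53.
Line 3 (05.99, Bralena, 2,480 pairs, £240,460.80):
Base rate for 05.99 is 3%.
05.99 has an FTA preferential rate, but origin Bralena is not Ilon; base rate stands.
The additional-duty order on 05.99 targets Oristan, not Bralena; it does not apply.
Duty = £240,460.80 × 3% = £7,213.82.
Total = £64,054.24 + £42,788.53 + £7,213.82 = £114,056.59.

£114,056.59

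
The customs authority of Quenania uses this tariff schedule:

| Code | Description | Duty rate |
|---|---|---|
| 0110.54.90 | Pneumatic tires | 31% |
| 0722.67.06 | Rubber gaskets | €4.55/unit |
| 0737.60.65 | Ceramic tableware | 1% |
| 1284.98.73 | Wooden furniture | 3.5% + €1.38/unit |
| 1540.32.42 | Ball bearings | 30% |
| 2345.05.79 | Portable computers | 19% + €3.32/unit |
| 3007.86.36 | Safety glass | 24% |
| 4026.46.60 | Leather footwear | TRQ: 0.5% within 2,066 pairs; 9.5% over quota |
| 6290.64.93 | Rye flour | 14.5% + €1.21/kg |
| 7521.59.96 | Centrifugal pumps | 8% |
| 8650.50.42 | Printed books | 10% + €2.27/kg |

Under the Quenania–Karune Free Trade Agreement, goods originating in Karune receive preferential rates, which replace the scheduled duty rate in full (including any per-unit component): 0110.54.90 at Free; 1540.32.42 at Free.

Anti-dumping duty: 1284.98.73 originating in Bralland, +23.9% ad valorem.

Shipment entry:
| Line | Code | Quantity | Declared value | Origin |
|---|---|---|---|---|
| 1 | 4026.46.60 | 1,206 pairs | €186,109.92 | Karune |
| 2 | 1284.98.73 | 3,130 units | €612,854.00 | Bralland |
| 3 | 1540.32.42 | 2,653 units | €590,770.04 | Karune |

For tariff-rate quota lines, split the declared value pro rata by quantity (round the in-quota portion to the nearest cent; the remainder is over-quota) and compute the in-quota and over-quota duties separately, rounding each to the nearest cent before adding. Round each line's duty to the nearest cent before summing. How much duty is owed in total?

€173,171.95

Line 1 (4026.46.60, Karune, 1,206 pairs, €186,109.92):
Code 4026.46.60 is under a tariff-rate quota (threshold 2,066 pairs). Quantity 1,206 pairs is within the quota, so the in-quota rate 0.5% applies to the full value.
Duty = €186,109.92 × 0.5% = €930.55.
Line 2 (1284.98.73, Bralland, 3,130 units, €612,854.00):
Base rate for 1284.98.73 is 3.5% + €1.38/unit.
Additional duty on 1284.98.73 from Bralland: +23.9%. Applied ad valorem rate: 3.5% + 23.9% = 27.4%.
Duty = €612,854.00 × 27.4% + 3,130 × €1.38 = €172,241.40.
Line 3 (1540.32.42, Karune, 2,653 units, €590,770.04):
Base rate for 1540.32.42 is 30%.
Origin Karune qualifies under the Quenania–Karune agreement and 1540.32.42 is covered: preferential rate Free applies instead.
Duty = €590,770.04 × 0% = €0.00.
Total = €930.55 + €172,241.40 + €0.00 = €173,171.95.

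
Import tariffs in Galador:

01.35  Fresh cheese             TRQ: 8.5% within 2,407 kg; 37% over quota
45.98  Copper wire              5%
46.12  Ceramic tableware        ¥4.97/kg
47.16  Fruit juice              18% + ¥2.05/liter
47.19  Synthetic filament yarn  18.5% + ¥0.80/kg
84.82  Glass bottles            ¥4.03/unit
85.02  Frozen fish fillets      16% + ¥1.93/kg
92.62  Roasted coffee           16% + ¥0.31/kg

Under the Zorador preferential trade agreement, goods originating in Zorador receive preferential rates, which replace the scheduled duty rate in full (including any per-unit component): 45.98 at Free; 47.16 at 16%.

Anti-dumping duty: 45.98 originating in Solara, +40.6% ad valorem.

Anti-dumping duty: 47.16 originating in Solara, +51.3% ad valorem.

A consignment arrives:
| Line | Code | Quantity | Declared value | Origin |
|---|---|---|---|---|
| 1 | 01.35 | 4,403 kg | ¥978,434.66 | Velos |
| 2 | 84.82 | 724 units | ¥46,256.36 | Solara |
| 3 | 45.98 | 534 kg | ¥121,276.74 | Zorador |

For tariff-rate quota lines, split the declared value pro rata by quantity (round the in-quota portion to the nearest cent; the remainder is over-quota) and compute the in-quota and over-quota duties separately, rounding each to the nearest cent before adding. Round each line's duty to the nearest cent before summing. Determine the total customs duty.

¥212,496.73

Line 1 (01.35, Velos, 4,403 kg, ¥978,434.66):
Code 01.35 is under a tariff-rate quota (threshold 2,407 kg). In-quota: 2,407 kg at 8.5%; over-quota: 1,996 kg at 37%.
Pro-rata value split: in-quota = ¥978,434.66 × 2,407/4,403 = ¥534,883.54; over-quota = ¥978,434.66 − ¥534,883.54 = ¥443,551.12.
In-quota duty = ¥534,883.54 × 8.5% = ¥45,465.10. Over-quota duty = ¥443,551.12 × 37% = ¥164,113.91.
Line duty = ¥45,465.10 + ¥164,113.91 = ¥209,579.01.
Line 2 (84.82, Solara, 724 units, ¥46,256.36):
Base rate for 84.82 is ¥4.03/unit.
Duty = 724 × ¥4.03 = ¥2,917.72.
Line 3 (45.98, Zorador, 534 kg, ¥121,276.74):
Base rate for 45.98 is 5%.
Origin Zorador qualifies under the Galador–Zorador agreement and 45.98 is covered: preferential rate Free applies instead.
The additional-duty order on 45.98 targets Solara, not Zorador; it does not apply.
Duty = ¥121,276.74 × 0% = ¥0.00.
Total = ¥209,579.01 + ¥2,917.72 + ¥0.00 = ¥212,496.73.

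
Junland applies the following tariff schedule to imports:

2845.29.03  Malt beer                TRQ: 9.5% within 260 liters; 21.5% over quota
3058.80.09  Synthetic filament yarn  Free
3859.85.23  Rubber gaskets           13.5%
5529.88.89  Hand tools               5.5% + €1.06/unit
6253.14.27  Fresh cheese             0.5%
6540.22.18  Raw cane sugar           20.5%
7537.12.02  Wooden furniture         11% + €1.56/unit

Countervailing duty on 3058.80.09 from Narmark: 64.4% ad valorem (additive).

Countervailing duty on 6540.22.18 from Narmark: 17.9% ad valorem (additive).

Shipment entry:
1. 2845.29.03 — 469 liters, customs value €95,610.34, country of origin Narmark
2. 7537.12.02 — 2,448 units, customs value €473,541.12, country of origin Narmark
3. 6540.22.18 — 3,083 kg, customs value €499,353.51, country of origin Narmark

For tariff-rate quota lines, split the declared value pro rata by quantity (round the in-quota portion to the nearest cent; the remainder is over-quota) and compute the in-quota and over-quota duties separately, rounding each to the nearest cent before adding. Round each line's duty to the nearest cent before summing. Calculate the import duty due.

€261,855.94

Line 1 (2845.29.03, Narmark, 469 liters, €95,610.34):
Code 2845.29.03 is under a tariff-rate quota (threshold 260 liters). In-quota: 260 liters at 9.5%; over-quota: 209 liters at 21.5%.
Pro-rata value split: in-quota = €95,610.34 × 260/469 = €53,003.60; over-quota = €95,610.34 − €53,003.60 = €42,606.74.
In-quota duty = €53,003.60 × 9.5% = €5,035.34. Over-quota duty = €42,606.74 × 21.5% = €9,160.45.
Line duty = €5,035.34 + €9,160.45 = €14,195.79.
Line 2 (7537.12.02, Narmark, 2,448 units, €473,541.12):
Base rate for 7537.12.02 is 11% + €1.56/unit.
Duty = €473,541.12 × 11% + 2,448 × €1.56 = €55,908.40.
Line 3 (6540.22.18, Narmark, 3,083 kg, €499,353.51):
Base rate for 6540.22.18 is 20.5%.
Additional duty on 6540.22.18 from Narmark: +17.9%. Applied ad valorem rate: 20.5% + 17.9% = 38.4%.
Duty = €499,353.51 × 38.4% = €191,751.75.
Total = €14,195.79 + €55,908.40 + €191,751.75 = €261,855.94.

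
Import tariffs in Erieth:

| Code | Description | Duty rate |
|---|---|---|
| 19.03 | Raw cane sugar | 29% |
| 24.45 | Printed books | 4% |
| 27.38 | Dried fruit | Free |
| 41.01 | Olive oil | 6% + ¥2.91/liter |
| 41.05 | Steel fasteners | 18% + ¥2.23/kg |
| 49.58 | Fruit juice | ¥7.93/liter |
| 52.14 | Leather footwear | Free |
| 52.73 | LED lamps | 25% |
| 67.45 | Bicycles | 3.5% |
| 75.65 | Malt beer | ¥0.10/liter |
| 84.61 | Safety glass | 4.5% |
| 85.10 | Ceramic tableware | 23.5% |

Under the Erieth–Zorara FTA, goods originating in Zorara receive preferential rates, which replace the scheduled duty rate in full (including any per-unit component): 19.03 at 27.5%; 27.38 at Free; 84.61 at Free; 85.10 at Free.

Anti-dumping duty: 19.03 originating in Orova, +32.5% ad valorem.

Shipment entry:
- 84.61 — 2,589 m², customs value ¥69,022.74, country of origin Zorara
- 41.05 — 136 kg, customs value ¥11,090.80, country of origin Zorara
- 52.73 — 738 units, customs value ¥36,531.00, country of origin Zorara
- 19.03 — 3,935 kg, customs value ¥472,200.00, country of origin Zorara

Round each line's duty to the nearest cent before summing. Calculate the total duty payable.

¥141,287.37

Line 1 (84.61, Zorara, 2,589 m², ¥69,022.74):
Base rate for 84.61 is 4.5%.
Origin Zorara qualifies under the Erieth–Zorara agreement and 84.61 is covered: preferential rate Free applies instead.
Duty = ¥69,022.74 × 0% = ¥0.00.
Line 2 (41.05, Zorara, 136 kg, ¥11,090.80):
Base rate for 41.05 is 18% + ¥2.23/kg.
Origin Zorara is the FTA partner but 41.05 is not on the preference list; base rate stands.
Duty = ¥11,090.80 × 18% + 136 × ¥2.23 = ¥2,299.62.
Line 3 (52.73, Zorara, 738 units, ¥36,531.00):
Base rate for 52.73 is 25%.
Origin Zorara is the FTA partner but 52.73 is not on the preference list; base rate stands.
Duty = ¥36,531.00 × 25% = ¥9,132.75.
Line 4 (19.03, Zorara, 3,935 kg, ¥472,200.00):
Base rate for 19.03 is 29%.
Origin Zorara qualifies under the Erieth–Zorara agreement and 19.03 is covered: preferential rate 27.5% applies instead.
The additional-duty order on 19.03 targets Orova, not Zorara; it does not apply.
Duty = ¥472,200.00 × 27.5% = ¥129,855.00.
Total = ¥0.00 + ¥2,299.62 + ¥9,132.75 + ¥129,855.00 = ¥141,287.37.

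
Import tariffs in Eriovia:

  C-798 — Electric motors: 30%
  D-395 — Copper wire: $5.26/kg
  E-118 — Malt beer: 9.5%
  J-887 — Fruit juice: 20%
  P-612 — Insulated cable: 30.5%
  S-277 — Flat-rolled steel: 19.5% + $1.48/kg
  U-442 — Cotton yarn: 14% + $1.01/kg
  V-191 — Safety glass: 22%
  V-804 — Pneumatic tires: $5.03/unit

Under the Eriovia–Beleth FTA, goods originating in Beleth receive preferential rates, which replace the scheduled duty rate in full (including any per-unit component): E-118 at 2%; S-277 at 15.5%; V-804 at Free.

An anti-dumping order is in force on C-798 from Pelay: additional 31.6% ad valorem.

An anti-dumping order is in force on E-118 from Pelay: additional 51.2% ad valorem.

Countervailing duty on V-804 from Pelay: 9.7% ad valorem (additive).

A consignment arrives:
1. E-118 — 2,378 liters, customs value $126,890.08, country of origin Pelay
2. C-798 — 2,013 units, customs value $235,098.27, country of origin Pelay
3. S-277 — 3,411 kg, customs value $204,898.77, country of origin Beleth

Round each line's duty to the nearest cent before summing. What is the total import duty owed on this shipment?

$253,602.12

Line 1 (E-118, Pelay, 2,378 liters, $126,890.08):
Base rate for E-118 is 9.5%.
E-118 has an FTA preferential rate, but origin Pelay is not Beleth; base rate stands.
Additional duty on E-118 from Pelay: +51.2%. Applied ad valorem rate: 9.5% + 51.2% = 60.7%.
Duty = $126,890.08 × 60.7% = $77,022.28.
Line 2 (C-798, Pelay, 2,013 units, $235,098.27):
Base rate for C-798 is 30%.
Additional duty on C-798 from Pelay: +31.6%. Applied ad valorem rate: 30% + 31.6% = 61.6%.
Duty = $235,098.27 × 61.6% = $144,820.53.
Line 3 (S-277, Beleth, 3,411 kg, $204,898.77):
Base rate for S-277 is 19.5% + $1.48/kg.
Origin Beleth qualifies under the Eriovia–Beleth agreement and S-277 is covered: preferential rate 15.5% applies instead.
Duty = $204,898.77 × 15.5% = $31,759.31.
Total = $77,022.28 + $144,820.53 + $31,759.31 = $253,602.12.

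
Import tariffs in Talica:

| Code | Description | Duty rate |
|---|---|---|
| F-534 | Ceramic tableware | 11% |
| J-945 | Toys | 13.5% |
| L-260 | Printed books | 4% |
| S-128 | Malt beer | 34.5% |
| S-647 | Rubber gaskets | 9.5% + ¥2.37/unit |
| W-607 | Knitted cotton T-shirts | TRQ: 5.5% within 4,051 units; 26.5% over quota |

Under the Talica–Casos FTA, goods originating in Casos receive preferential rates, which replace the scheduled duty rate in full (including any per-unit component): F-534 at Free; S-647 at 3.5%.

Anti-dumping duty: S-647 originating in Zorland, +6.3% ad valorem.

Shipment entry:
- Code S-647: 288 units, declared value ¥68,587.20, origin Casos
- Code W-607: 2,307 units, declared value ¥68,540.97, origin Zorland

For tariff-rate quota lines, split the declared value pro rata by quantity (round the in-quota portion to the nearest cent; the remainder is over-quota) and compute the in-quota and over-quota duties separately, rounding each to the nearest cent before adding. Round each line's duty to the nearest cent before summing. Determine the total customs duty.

¥6,170.30

Line 1 (S-647, Casos, 288 units, ¥68,587.20):
Base rate for S-647 is 9.5% + ¥2.37/unit.
Origin Casos qualifies under the Talica–Casos agreement and S-647 is covered: preferential rate 3.5% applies instead.
The additional-duty order on S-647 targets Zorland, not Casos; it does not apply.
Duty = ¥68,587.20 × 3.5% = ¥2,400.55.
Line 2 (W-607, Zorland, 2,307 units, ¥68,540.97):
Code W-607 is under a tariff-rate quota (threshold 4,051 units). Quantity 2,307 units is within the quota, so the in-quota rate 5.5% applies to the full value.
Duty = ¥68,540.97 × 5.5% = ¥3,769.75.
Total = ¥2,400.55 + ¥3,769.75 = ¥6,170.30.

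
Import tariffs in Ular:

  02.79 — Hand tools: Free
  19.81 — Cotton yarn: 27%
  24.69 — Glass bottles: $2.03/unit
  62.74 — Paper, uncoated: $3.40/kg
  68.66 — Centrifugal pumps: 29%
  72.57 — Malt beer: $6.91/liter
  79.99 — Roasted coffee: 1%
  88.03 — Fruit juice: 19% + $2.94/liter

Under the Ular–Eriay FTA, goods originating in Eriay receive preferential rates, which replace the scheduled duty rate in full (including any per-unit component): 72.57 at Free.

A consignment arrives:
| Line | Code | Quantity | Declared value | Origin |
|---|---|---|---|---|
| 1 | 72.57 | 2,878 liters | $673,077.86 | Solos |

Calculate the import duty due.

Line 1 (72.57, Solos, 2,878 liters, $673,077.86):
Base rate for 72.57 is $6.91/liter.
72.57 has an FTA preferential rate, but origin Solos is not Eriay; base rate stands.
Duty = 2,878 × $6.91 = $19,886.98.

$19,886.98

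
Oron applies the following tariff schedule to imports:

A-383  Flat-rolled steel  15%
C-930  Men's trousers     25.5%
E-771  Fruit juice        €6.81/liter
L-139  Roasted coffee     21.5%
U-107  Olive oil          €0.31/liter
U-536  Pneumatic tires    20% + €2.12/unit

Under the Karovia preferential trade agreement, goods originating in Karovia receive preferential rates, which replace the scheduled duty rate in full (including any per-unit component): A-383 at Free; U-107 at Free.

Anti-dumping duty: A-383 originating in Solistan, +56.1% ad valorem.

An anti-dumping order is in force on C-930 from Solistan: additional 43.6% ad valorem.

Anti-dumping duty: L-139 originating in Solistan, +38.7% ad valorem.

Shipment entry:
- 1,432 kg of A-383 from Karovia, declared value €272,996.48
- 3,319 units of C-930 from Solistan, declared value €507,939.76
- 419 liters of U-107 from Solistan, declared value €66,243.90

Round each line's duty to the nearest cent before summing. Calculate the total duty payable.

Line 1 (A-383, Karovia, 1,432 kg, €272,996.48):
Base rate for A-383 is 15%.
Origin Karovia qualifies under the Oron–Karovia agreement and A-383 is covered: preferential rate Free applies instead.
The additional-duty order on A-383 targets Solistan, not Karovia; it does not apply.
Duty = €272,996.48 × 0% = €0.00.
Line 2 (C-930, Solistan, 3,319 units, €507,939.76):
Base rate for C-930 is 25.5%.
Additional duty on C-930 from Solistan: +43.6%. Applied ad valorem rate: 25.5% + 43.6% = 69.1%.
Duty = €507,939.76 × 69.1% = €350,986.37.
Line 3 (U-107, Solistan, 419 liters, €66,243.90):
Base rate for U-107 is €0.31/liter.
U-107 has an FTA preferential rate, but origin Solistan is not Karovia; base rate stands.
Duty = 419 × €0.31 = €129.89.
Total = €0.00 + €350,986.37 + €129.89 = €351,116.26.

€351,116.26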